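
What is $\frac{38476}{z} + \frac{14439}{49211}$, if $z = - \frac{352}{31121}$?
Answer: $- \frac{14731454242057}{4330568} \approx -3.4017 \cdot 10^{6}$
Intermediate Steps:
$z = - \frac{352}{31121}$ ($z = \left(-352\right) \frac{1}{31121} = - \frac{352}{31121} \approx -0.011311$)
$\frac{38476}{z} + \frac{14439}{49211} = \frac{38476}{- \frac{352}{31121}} + \frac{14439}{49211} = 38476 \left(- \frac{31121}{352}\right) + 14439 \cdot \frac{1}{49211} = - \frac{299352899}{88} + \frac{14439}{49211} = - \frac{14731454242057}{4330568}$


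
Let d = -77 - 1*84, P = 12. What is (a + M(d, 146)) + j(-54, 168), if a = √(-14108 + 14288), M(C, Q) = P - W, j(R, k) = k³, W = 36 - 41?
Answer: 4741649 + 6*√5 ≈ 4.7417e+6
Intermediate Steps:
W = -5
d = -161 (d = -77 - 84 = -161)
M(C, Q) = 17 (M(C, Q) = 12 - 1*(-5) = 12 + 5 = 17)
a = 6*√5 (a = √180 = 6*√5 ≈ 13.416)
(a + M(d, 146)) + j(-54, 168) = (6*√5 + 17) + 168³ = (17 + 6*√5) + 4741632 = 4741649 + 6*√5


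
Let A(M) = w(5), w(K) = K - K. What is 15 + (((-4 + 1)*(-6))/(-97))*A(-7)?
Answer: 15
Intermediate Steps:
w(K) = 0
A(M) = 0
15 + (((-4 + 1)*(-6))/(-97))*A(-7) = 15 + (((-4 + 1)*(-6))/(-97))*0 = 15 + (-3*(-6)*(-1/97))*0 = 15 + (18*(-1/97))*0 = 15 - 18/97*0 = 15 + 0 = 15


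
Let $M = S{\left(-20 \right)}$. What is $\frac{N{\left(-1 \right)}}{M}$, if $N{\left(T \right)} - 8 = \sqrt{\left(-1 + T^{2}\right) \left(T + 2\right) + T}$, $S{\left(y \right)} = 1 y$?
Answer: $- \frac{2}{5} - \frac{i}{20} \approx -0.4 - 0.05 i$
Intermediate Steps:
$S{\left(y \right)} = y$
$M = -20$
$N{\left(T \right)} = 8 + \sqrt{T + \left(-1 + T^{2}\right) \left(2 + T\right)}$ ($N{\left(T \right)} = 8 + \sqrt{\left(-1 + T^{2}\right) \left(T + 2\right) + T} = 8 + \sqrt{\left(-1 + T^{2}\right) \left(2 + T\right) + T} = 8 + \sqrt{T + \left(-1 + T^{2}\right) \left(2 + T\right)}$)
$\frac{N{\left(-1 \right)}}{M} = \frac{8 + \sqrt{-2 + \left(-1\right)^{3} + 2 \left(-1\right)^{2}}}{-20} = \left(8 + \sqrt{-2 - 1 + 2 \cdot 1}\right) \left(- \frac{1}{20}\right) = \left(8 + \sqrt{-2 - 1 + 2}\right) \left(- \frac{1}{20}\right) = \left(8 + \sqrt{-1}\right) \left(- \frac{1}{20}\right) = \left(8 + i\right) \left(- \frac{1}{20}\right) = - \frac{2}{5} - \frac{i}{20}$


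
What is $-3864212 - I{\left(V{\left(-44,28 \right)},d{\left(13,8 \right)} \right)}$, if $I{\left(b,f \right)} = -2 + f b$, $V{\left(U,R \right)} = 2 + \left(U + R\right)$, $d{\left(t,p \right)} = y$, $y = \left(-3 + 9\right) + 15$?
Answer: $-3863916$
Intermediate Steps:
$y = 21$ ($y = 6 + 15 = 21$)
$d{\left(t,p \right)} = 21$
$V{\left(U,R \right)} = 2 + R + U$ ($V{\left(U,R \right)} = 2 + \left(R + U\right) = 2 + R + U$)
$I{\left(b,f \right)} = -2 + b f$
$-3864212 - I{\left(V{\left(-44,28 \right)},d{\left(13,8 \right)} \right)} = -3864212 - \left(-2 + \left(2 + 28 - 44\right) 21\right) = -3864212 - \left(-2 - 294\right) = -3864212 - -296 = -3864212 + 296 = -3863916$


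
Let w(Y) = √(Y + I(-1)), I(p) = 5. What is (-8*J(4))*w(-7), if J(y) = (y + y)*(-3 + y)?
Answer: -64*I*√2 ≈ -90.51*I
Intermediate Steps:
J(y) = 2*y*(-3 + y) (J(y) = (2*y)*(-3 + y) = 2*y*(-3 + y))
w(Y) = √(5 + Y) (w(Y) = √(Y + 5) = √(5 + Y))
(-8*J(4))*w(-7) = (-16*4*(-3 + 4))*√(5 - 7) = (-16*4)*√(-2) = (-8*8)*(I*√2) = -64*I*√2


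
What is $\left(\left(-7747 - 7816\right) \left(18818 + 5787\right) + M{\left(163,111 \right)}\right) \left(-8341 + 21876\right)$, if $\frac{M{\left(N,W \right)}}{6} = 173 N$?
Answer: $-5180635228235$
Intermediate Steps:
$M{\left(N,W \right)} = 1038 N$ ($M{\left(N,W \right)} = 6 \cdot 173 N = 1038 N$)
$\left(\left(-7747 - 7816\right) \left(18818 + 5787\right) + M{\left(163,111 \right)}\right) \left(-8341 + 21876\right) = \left(\left(-7747 - 7816\right) \left(18818 + 5787\right) + 1038 \cdot 163\right) \left(-8341 + 21876\right) = \left(\left(-15563\right) 24605 + 169194\right) 13535 = \left(-382927615 + 169194\right) 13535 = \left(-382758421\right) 13535 = -5180635228235$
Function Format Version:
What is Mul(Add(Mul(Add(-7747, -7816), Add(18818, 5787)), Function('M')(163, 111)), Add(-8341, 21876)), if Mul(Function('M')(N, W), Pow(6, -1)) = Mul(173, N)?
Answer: -5180635228235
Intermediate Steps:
Function('M')(N, W) = Mul(1038, N) (Function('M')(N, W) = Mul(6, Mul(173, N)) = Mul(1038, N))
Mul(Add(Mul(Add(-7747, -7816), Add(18818, 5787)), Function('M')(163, 111)), Add(-8341, 21876)) = Mul(Add(Mul(Add(-7747, -7816), Add(18818, 5787)), Mul(1038, 163)), Add(-8341, 21876)) = Mul(Add(Mul(-15563, 24605), 169194), 13535) = Mul(Add(-382927615, 169194), 13535) = Mul(-382758421, 13535) = -5180635228235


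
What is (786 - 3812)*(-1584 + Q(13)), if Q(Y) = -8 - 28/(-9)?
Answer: 43271800/9 ≈ 4.8080e+6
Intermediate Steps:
Q(Y) = -44/9 (Q(Y) = -8 - 28*(-⅑) = -8 + 28/9 = -44/9)
(786 - 3812)*(-1584 + Q(13)) = (786 - 3812)*(-1584 - 44/9) = -3026*(-14300/9) = 43271800/9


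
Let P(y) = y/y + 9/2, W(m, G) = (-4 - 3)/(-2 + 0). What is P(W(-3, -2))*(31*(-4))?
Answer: -682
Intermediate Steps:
W(m, G) = 7/2 (W(m, G) = -7/(-2) = -7*(-½) = 7/2)
P(y) = 11/2 (P(y) = 1 + 9*(½) = 1 + 9/2 = 11/2)
P(W(-3, -2))*(31*(-4)) = 11*(31*(-4))/2 = (11/2)*(-124) = -682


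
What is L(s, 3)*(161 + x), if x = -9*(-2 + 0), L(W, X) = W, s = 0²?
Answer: 0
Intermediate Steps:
s = 0
x = 18 (x = -9*(-2) = 18)
L(s, 3)*(161 + x) = 0*(161 + 18) = 0*179 = 0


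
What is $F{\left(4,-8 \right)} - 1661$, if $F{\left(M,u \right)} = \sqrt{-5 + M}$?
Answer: $-1661 + i \approx -1661.0 + 1.0 i$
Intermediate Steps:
$F{\left(4,-8 \right)} - 1661 = \sqrt{-5 + 4} - 1661 = \sqrt{-1} - 1661 = i - 1661 = -1661 + i$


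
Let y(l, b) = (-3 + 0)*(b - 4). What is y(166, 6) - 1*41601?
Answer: -41607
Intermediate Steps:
y(l, b) = 12 - 3*b (y(l, b) = -3*(-4 + b) = 12 - 3*b)
y(166, 6) - 1*41601 = (12 - 3*6) - 1*41601 = (12 - 18) - 41601 = -6 - 41601 = -41607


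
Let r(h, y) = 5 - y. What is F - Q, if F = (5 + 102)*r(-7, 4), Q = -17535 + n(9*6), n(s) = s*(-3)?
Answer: 17804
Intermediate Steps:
n(s) = -3*s
Q = -17697 (Q = -17535 - 27*6 = -17535 - 3*54 = -17535 - 162 = -17697)
F = 107 (F = (5 + 102)*(5 - 1*4) = 107*(5 - 4) = 107*1 = 107)
F - Q = 107 - 1*(-17697) = 107 + 17697 = 17804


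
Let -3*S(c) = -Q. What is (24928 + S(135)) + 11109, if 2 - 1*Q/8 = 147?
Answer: 106951/3 ≈ 35650.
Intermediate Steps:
Q = -1160 (Q = 16 - 8*147 = 16 - 1176 = -1160)
S(c) = -1160/3 (S(c) = -(-1)*(-1160)/3 = -⅓*1160 = -1160/3)
(24928 + S(135)) + 11109 = (24928 - 1160/3) + 11109 = 73624/3 + 11109 = 106951/3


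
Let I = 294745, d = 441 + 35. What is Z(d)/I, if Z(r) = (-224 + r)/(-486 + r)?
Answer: -126/1473725 ≈ -8.5498e-5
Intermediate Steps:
d = 476
Z(r) = (-224 + r)/(-486 + r)
Z(d)/I = ((-224 + 476)/(-486 + 476))/294745 = (252/(-10))*(1/294745) = -⅒*252*(1/294745) = -126/5*1/294745 = -126/1473725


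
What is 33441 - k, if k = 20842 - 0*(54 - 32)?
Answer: 12599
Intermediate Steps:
k = 20842 (k = 20842 - 0*22 = 20842 - 1*0 = 20842 + 0 = 20842)
33441 - k = 33441 - 1*20842 = 33441 - 20842 = 12599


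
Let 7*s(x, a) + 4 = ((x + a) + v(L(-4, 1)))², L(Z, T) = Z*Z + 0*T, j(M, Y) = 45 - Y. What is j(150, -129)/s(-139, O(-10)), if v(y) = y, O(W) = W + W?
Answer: 14/235 ≈ 0.059574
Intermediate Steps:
O(W) = 2*W
L(Z, T) = Z² (L(Z, T) = Z² + 0 = Z²)
s(x, a) = -4/7 + (16 + a + x)²/7 (s(x, a) = -4/7 + ((x + a) + (-4)²)²/7 = -4/7 + ((a + x) + 16)²/7 = -4/7 + (16 + a + x)²/7)
j(150, -129)/s(-139, O(-10)) = (45 - 1*(-129))/(-4/7 + (16 + 2*(-10) - 139)²/7) = (45 + 129)/(-4/7 + (16 - 20 - 139)²/7) = 174/(-4/7 + (⅐)*(-143)²) = 174/(-4/7 + (⅐)*20449) = 174/(-4/7 + 20449/7) = 174/(20445/7) = 174*(7/20445) = 14/235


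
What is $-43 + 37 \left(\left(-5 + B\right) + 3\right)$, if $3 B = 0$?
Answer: $-117$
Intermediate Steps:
$B = 0$ ($B = \frac{1}{3} \cdot 0 = 0$)
$-43 + 37 \left(\left(-5 + B\right) + 3\right) = -43 + 37 \left(\left(-5 + 0\right) + 3\right) = -43 + 37 \left(-5 + 3\right) = -43 + 37 \left(-2\right) = -43 - 74 = -117$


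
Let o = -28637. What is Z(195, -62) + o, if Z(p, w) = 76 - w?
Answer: -28499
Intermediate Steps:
Z(195, -62) + o = (76 - 1*(-62)) - 28637 = (76 + 62) - 28637 = 138 - 28637 = -28499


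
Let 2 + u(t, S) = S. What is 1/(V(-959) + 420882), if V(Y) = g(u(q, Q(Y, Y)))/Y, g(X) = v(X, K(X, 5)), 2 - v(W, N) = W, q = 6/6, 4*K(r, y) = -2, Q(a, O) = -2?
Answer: 959/403625832 ≈ 2.3760e-6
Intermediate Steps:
K(r, y) = -1/2 (K(r, y) = (1/4)*(-2) = -1/2)
q = 1 (q = 6*(1/6) = 1)
u(t, S) = -2 + S
v(W, N) = 2 - W
g(X) = 2 - X
V(Y) = 6/Y (V(Y) = (2 - (-2 - 2))/Y = (2 - 1*(-4))/Y = (2 + 4)/Y = 6/Y)
1/(V(-959) + 420882) = 1/(6/(-959) + 420882) = 1/(6*(-1/959) + 420882) = 1/(-6/959 + 420882) = 1/(403625832/959) = 959/403625832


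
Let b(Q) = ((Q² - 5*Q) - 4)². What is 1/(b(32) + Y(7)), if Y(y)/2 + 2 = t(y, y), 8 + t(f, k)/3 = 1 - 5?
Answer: 1/739524 ≈ 1.3522e-6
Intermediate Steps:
t(f, k) = -36 (t(f, k) = -24 + 3*(1 - 5) = -24 + 3*(-4) = -24 - 12 = -36)
Y(y) = -76 (Y(y) = -4 + 2*(-36) = -4 - 72 = -76)
b(Q) = (-4 + Q² - 5*Q)²
1/(b(32) + Y(7)) = 1/((4 - 1*32² + 5*32)² - 76) = 1/((4 - 1*1024 + 160)² - 76) = 1/((4 - 1024 + 160)² - 76) = 1/((-860)² - 76) = 1/(739600 - 76) = 1/739524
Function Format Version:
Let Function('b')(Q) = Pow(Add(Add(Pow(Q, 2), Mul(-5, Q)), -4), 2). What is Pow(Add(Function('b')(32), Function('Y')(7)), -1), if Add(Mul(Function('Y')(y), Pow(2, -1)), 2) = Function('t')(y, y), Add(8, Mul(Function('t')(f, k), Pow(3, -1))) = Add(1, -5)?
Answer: Rational(1, 739524) ≈ 1.3522e-6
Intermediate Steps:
Function('t')(f, k) = -36 (Function('t')(f, k) = Add(-24, Mul(3, Add(1, -5))) = Add(-24, Mul(3, -4)) = Add(-24, -12) = -36)
Function('Y')(y) = -76 (Function('Y')(y) = Add(-4, Mul(2, -36)) = Add(-4, -72) = -76)
Function('b')(Q) = Pow(Add(-4, Pow(Q, 2), Mul(-5, Q)), 2)
Pow(Add(Function('b')(32), Function('Y')(7)), -1) = Pow(Add(Pow(Add(4, Mul(-1, Pow(32, 2)), Mul(5, 32)), 2), -76), -1) = Pow(Add(Pow(Add(4, Mul(-1, 1024), 160), 2), -76), -1) = Pow(Add(Pow(Add(4, -1024, 160), 2), -76), -1) = Pow(Add(Pow(-860, 2), -76), -1) = Pow(Add(739600, -76), -1) = Pow(739524, -1) = Rational(1, 739524)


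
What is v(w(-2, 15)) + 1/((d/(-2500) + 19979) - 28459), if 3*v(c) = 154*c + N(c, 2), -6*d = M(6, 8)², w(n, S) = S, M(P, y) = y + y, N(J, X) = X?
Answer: 36760720391/47699904 ≈ 770.67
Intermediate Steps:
M(P, y) = 2*y
d = -128/3 (d = -(2*8)²/6 = -⅙*16² = -⅙*256 = -128/3 ≈ -42.667)
v(c) = ⅔ + 154*c/3 (v(c) = (154*c + 2)/3 = (2 + 154*c)/3 = ⅔ + 154*c/3)
v(w(-2, 15)) + 1/((d/(-2500) + 19979) - 28459) = (⅔ + (154/3)*15) + 1/((-128/3/(-2500) + 19979) - 28459) = (⅔ + 770) + 1/((-128/3*(-1/2500) + 19979) - 28459) = 2312/3 + 1/((32/1875 + 19979) - 28459) = 2312/3 + 1/(37460657/1875 - 28459) = 2312/3 + 1/(-15899968/1875) = 2312/3 - 1875/15899968 = 36760720391/47699904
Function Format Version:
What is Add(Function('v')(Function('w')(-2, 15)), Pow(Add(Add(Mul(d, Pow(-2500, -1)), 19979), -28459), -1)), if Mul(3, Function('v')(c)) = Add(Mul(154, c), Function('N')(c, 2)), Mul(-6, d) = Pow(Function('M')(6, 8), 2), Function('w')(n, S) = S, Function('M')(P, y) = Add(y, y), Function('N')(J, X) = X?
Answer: Rational(36760720391, 47699904) ≈ 770.67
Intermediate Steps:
Function('M')(P, y) = Mul(2, y)
d = Rational(-128, 3) (d = Mul(Rational(-1, 6), Pow(Mul(2, 8), 2)) = Mul(Rational(-1, 6), Pow(16, 2)) = Mul(Rational(-1, 6), 256) = Rational(-128, 3) ≈ -42.667)
Function('v')(c) = Add(Rational(2, 3), Mul(Rational(154, 3), c)) (Function('v')(c) = Mul(Rational(1, 3), Add(Mul(154, c), 2)) = Mul(Rational(1, 3), Add(2, Mul(154, c))) = Add(Rational(2, 3), Mul(Rational(154, 3), c)))
Add(Function('v')(Function('w')(-2, 15)), Pow(Add(Add(Mul(d, Pow(-2500, -1)), 19979), -28459), -1)) = Add(Add(Rational(2, 3), Mul(Rational(154, 3), 15)), Pow(Add(Add(Mul(Rational(-128, 3), Pow(-2500, -1)), 19979), -28459), -1)) = Add(Add(Rational(2, 3), 770), Pow(Add(Add(Mul(Rational(-128, 3), Rational(-1, 2500)), 19979), -28459), -1)) = Add(Rational(2312, 3), Pow(Add(Add(Rational(32, 1875), 19979), -28459), -1)) = Add(Rational(2312, 3), Pow(Add(Rational(37460657, 1875), -28459), -1)) = Add(Rational(2312, 3), Pow(Rational(-15899968, 1875), -1)) = Add(Rational(2312, 3), Rational(-1875, 15899968)) = Rational(36760720391, 47699904)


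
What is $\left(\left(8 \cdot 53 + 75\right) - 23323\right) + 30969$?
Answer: $8145$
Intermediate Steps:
$\left(\left(8 \cdot 53 + 75\right) - 23323\right) + 30969 = \left(\left(424 + 75\right) - 23323\right) + 30969 = \left(499 - 23323\right) + 30969 = -22824 + 30969 = 8145$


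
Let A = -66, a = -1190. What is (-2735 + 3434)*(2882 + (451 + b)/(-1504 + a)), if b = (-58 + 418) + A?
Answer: 1808863579/898 ≈ 2.0143e+6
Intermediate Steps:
b = 294 (b = (-58 + 418) - 66 = 360 - 66 = 294)
(-2735 + 3434)*(2882 + (451 + b)/(-1504 + a)) = (-2735 + 3434)*(2882 + (451 + 294)/(-1504 - 1190)) = 699*(2882 + 745/(-2694)) = 699*(2882 + 745*(-1/2694)) = 699*(2882 - 745/2694) = 699*(7763363/2694) = 1808863579/898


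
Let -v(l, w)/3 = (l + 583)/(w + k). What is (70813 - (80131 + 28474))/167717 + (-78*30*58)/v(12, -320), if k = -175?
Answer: -751168688168/19958323 ≈ -37637.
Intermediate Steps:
v(l, w) = -3*(583 + l)/(-175 + w) (v(l, w) = -3*(l + 583)/(w - 175) = -3*(583 + l)/(-175 + w))
(70813 - (80131 + 28474))/167717 + (-78*30*58)/v(12, -320) = (70813 - (80131 + 28474))/167717 + (-78*30*58)/((3*(-583 - 1*12)/(-175 - 320))) = (70813 - 1*108605)*(1/167717) + (-2340*58)/((3*(-583 - 12)/(-495))) = (70813 - 108605)*(1/167717) - 135720/(3*(-1/495)*(-595)) = -37792*1/167717 - 135720/119/33 = -37792/167717 - 135720*33/119 = -37792/167717 - 4478760/119 = -751168688168/19958323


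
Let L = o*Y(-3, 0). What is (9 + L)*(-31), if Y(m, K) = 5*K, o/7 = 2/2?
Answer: -279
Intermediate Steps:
o = 7 (o = 7*(2/2) = 7*(2*(½)) = 7*1 = 7)
L = 0 (L = 7*(5*0) = 7*0 = 0)
(9 + L)*(-31) = (9 + 0)*(-31) = 9*(-31) = -279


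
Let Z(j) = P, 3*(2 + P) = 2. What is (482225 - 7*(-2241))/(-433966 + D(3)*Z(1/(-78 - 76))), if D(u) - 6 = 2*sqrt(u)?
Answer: -162060646716/141250074491 + 995824*sqrt(3)/141250074491 ≈ -1.1473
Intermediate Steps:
D(u) = 6 + 2*sqrt(u)
P = -4/3 (P = -2 + (1/3)*2 = -2 + 2/3 = -4/3 ≈ -1.3333)
Z(j) = -4/3
(482225 - 7*(-2241))/(-433966 + D(3)*Z(1/(-78 - 76))) = (482225 - 7*(-2241))/(-433966 + (6 + 2*sqrt(3))*(-4/3)) = (482225 + 15687)/(-433966 + (-8 - 8*sqrt(3)/3)) = 497912/(-433974 - 8*sqrt(3)/3)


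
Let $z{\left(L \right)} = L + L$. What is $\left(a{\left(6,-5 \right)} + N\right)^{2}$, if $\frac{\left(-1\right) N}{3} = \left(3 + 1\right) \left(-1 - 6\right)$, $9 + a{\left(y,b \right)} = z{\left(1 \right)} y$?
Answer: $7569$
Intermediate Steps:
$z{\left(L \right)} = 2 L$
$a{\left(y,b \right)} = -9 + 2 y$ ($a{\left(y,b \right)} = -9 + 2 \cdot 1 y = -9 + 2 y$)
$N = 84$ ($N = - 3 \left(3 + 1\right) \left(-1 - 6\right) = - 3 \cdot 4 \left(-7\right) = \left(-3\right) \left(-28\right) = 84$)
$\left(a{\left(6,-5 \right)} + N\right)^{2} = \left(\left(-9 + 2 \cdot 6\right) + 84\right)^{2} = \left(\left(-9 + 12\right) + 84\right)^{2} = \left(3 + 84\right)^{2} = 87^{2} = 7569$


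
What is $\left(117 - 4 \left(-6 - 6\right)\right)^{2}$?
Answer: $27225$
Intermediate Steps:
$\left(117 - 4 \left(-6 - 6\right)\right)^{2} = \left(117 - -48\right)^{2} = \left(117 + 48\right)^{2} = 165^{2} = 27225$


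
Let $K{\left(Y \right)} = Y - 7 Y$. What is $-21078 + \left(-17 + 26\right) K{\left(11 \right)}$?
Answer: $-21672$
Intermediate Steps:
$K{\left(Y \right)} = - 6 Y$
$-21078 + \left(-17 + 26\right) K{\left(11 \right)} = -21078 + \left(-17 + 26\right) \left(\left(-6\right) 11\right) = -21078 + 9 \left(-66\right) = -21078 - 594 = -21672$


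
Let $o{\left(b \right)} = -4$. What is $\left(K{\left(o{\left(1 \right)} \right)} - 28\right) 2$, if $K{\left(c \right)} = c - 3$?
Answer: $-70$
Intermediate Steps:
$K{\left(c \right)} = -3 + c$ ($K{\left(c \right)} = c - 3 = -3 + c$)
$\left(K{\left(o{\left(1 \right)} \right)} - 28\right) 2 = \left(\left(-3 - 4\right) - 28\right) 2 = \left(-7 - 28\right) 2 = \left(-35\right) 2 = -70$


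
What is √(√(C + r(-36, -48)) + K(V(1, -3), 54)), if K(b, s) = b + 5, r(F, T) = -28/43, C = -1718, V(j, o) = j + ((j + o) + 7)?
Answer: √(20339 + 43*I*√3177786)/43 ≈ 5.1909 + 3.9932*I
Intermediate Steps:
V(j, o) = 7 + o + 2*j (V(j, o) = j + (7 + j + o) = 7 + o + 2*j)
r(F, T) = -28/43 (r(F, T) = -28*1/43 = -28/43)
K(b, s) = 5 + b
√(√(C + r(-36, -48)) + K(V(1, -3), 54)) = √(√(-1718 - 28/43) + (5 + (7 - 3 + 2*1))) = √(√(-73902/43) + (5 + (7 - 3 + 2))) = √(I*√3177786/43 + (5 + 6)) = √(I*√3177786/43 + 11) = √(11 + I*√3177786/43)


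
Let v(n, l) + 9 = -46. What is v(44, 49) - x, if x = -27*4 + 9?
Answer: 44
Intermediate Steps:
v(n, l) = -55 (v(n, l) = -9 - 46 = -55)
x = -99 (x = -108 + 9 = -99)
v(44, 49) - x = -55 - 1*(-99) = -55 + 99 = 44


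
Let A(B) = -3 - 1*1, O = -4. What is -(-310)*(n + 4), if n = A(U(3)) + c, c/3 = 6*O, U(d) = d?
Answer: -22320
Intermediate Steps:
A(B) = -4 (A(B) = -3 - 1 = -4)
c = -72 (c = 3*(6*(-4)) = 3*(-24) = -72)
n = -76 (n = -4 - 72 = -76)
-(-310)*(n + 4) = -(-310)*(-76 + 4) = -(-310)*(-72) = -155*144 = -22320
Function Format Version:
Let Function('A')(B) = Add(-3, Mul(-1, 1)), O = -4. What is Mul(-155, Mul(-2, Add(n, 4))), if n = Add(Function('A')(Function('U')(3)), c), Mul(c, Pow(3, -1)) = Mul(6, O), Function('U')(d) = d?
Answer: -22320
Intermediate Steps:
Function('A')(B) = -4 (Function('A')(B) = Add(-3, -1) = -4)
c = -72 (c = Mul(3, Mul(6, -4)) = Mul(3, -24) = -72)
n = -76 (n = Add(-4, -72) = -76)
Mul(-155, Mul(-2, Add(n, 4))) = Mul(-155, Mul(-2, Add(-76, 4))) = Mul(-155, Mul(-2, -72)) = Mul(-155, 144) = -22320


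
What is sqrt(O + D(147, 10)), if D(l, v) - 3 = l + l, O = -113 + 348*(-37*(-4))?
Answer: 2*sqrt(12922) ≈ 227.35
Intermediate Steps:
O = 51391 (O = -113 + 348*148 = -113 + 51504 = 51391)
D(l, v) = 3 + 2*l (D(l, v) = 3 + (l + l) = 3 + 2*l)
sqrt(O + D(147, 10)) = sqrt(51391 + (3 + 2*147)) = sqrt(51391 + (3 + 294)) = sqrt(51391 + 297) = sqrt(51688) = 2*sqrt(12922)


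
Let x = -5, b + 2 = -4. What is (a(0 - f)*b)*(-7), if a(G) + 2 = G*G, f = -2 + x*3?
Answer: 12054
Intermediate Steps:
b = -6 (b = -2 - 4 = -6)
f = -17 (f = -2 - 5*3 = -2 - 15 = -17)
a(G) = -2 + G² (a(G) = -2 + G*G = -2 + G²)
(a(0 - f)*b)*(-7) = ((-2 + (0 - 1*(-17))²)*(-6))*(-7) = ((-2 + (0 + 17)²)*(-6))*(-7) = ((-2 + 17²)*(-6))*(-7) = ((-2 + 289)*(-6))*(-7) = (287*(-6))*(-7) = -1722*(-7) = 12054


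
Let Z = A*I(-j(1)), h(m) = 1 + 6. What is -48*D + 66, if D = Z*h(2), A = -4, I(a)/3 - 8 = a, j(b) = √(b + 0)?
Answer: 28290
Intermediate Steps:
j(b) = √b
I(a) = 24 + 3*a
h(m) = 7
Z = -84 (Z = -4*(24 + 3*(-√1)) = -4*(24 + 3*(-1*1)) = -4*(24 + 3*(-1)) = -4*(24 - 3) = -4*21 = -84)
D = -588 (D = -84*7 = -588)
-48*D + 66 = -48*(-588) + 66 = 28224 + 66 = 28290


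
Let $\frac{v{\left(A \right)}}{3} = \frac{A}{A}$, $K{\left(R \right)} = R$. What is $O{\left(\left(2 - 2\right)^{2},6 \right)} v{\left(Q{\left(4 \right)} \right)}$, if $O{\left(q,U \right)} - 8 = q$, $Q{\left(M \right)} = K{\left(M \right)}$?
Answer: $24$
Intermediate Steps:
$Q{\left(M \right)} = M$
$O{\left(q,U \right)} = 8 + q$
$v{\left(A \right)} = 3$ ($v{\left(A \right)} = 3 \frac{A}{A} = 3 \cdot 1 = 3$)
$O{\left(\left(2 - 2\right)^{2},6 \right)} v{\left(Q{\left(4 \right)} \right)} = \left(8 + \left(2 - 2\right)^{2}\right) 3 = \left(8 + 0^{2}\right) 3 = \left(8 + 0\right) 3 = 8 \cdot 3 = 24$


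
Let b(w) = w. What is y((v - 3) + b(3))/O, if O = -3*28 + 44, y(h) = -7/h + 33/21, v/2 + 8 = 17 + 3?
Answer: -43/1344 ≈ -0.031994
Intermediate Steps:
v = 24 (v = -16 + 2*(17 + 3) = -16 + 2*20 = -16 + 40 = 24)
y(h) = 11/7 - 7/h (y(h) = -7/h + 33*(1/21) = -7/h + 11/7 = 11/7 - 7/h)
O = -40 (O = -84 + 44 = -40)
y((v - 3) + b(3))/O = (11/7 - 7/((24 - 3) + 3))/(-40) = (11/7 - 7/(21 + 3))*(-1/40) = (11/7 - 7/24)*(-1/40) = (215/168)*(-1/40) = -43/1344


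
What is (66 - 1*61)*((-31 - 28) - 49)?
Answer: -540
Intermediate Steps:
(66 - 1*61)*((-31 - 28) - 49) = (66 - 61)*(-59 - 49) = 5*(-108) = -540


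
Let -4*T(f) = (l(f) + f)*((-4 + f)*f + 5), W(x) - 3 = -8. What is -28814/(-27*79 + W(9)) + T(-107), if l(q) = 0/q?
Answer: 679578217/2138 ≈ 3.1786e+5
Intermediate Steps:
W(x) = -5 (W(x) = 3 - 8 = -5)
l(q) = 0
T(f) = -f*(5 + f*(-4 + f))/4 (T(f) = -(0 + f)*((-4 + f)*f + 5)/4 = -f*(f*(-4 + f) + 5)/4 = -f*(5 + f*(-4 + f))/4)
-28814/(-27*79 + W(9)) + T(-107) = -28814/(-27*79 - 5) + (¼)*(-107)*(-5 - 1*(-107)² + 4*(-107)) = -28814/(-2133 - 5) + (¼)*(-107)*(-5 - 1*11449 - 428) = -28814/(-2138) + (¼)*(-107)*(-5 - 11449 - 428) = -28814*(-1/2138) + (¼)*(-107)*(-11882) = 14407/1069 + 635687/2 = 679578217/2138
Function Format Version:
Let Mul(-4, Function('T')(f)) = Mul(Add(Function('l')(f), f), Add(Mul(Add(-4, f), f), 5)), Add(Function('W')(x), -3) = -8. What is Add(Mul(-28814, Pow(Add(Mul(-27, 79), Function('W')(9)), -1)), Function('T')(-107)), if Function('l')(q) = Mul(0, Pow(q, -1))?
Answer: Rational(679578217, 2138) ≈ 3.1786e+5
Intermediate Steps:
Function('W')(x) = -5 (Function('W')(x) = Add(3, -8) = -5)
Function('l')(q) = 0
Function('T')(f) = Mul(Rational(-1, 4), f, Add(5, Mul(f, Add(-4, f)))) (Function('T')(f) = Mul(Rational(-1, 4), Mul(Add(0, f), Add(Mul(Add(-4, f), f), 5))) = Mul(Rational(-1, 4), Mul(f, Add(Mul(f, Add(-4, f)), 5))) = Mul(Rational(-1, 4), Mul(f, Add(5, Mul(f, Add(-4, f))))) = Mul(Rational(-1, 4), f, Add(5, Mul(f, Add(-4, f)))))
Add(Mul(-28814, Pow(Add(Mul(-27, 79), Function('W')(9)), -1)), Function('T')(-107)) = Add(Mul(-28814, Pow(Add(Mul(-27, 79), -5), -1)), Mul(Rational(1, 4), -107, Add(-5, Mul(-1, Pow(-107, 2)), Mul(4, -107)))) = Add(Mul(-28814, Pow(Add(-2133, -5), -1)), Mul(Rational(1, 4), -107, Add(-5, Mul(-1, 11449), -428))) = Add(Mul(-28814, Pow(-2138, -1)), Mul(Rational(1, 4), -107, Add(-5, -11449, -428))) = Add(Mul(-28814, Rational(-1, 2138)), Mul(Rational(1, 4), -107, -11882)) = Add(Rational(14407, 1069), Rational(635687, 2)) = Rational(679578217, 2138)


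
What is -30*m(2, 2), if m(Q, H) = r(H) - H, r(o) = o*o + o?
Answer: -120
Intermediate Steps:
r(o) = o + o² (r(o) = o² + o = o + o²)
m(Q, H) = -H + H*(1 + H) (m(Q, H) = H*(1 + H) - H = -H + H*(1 + H))
-30*m(2, 2) = -30*2² = -30*4 = -120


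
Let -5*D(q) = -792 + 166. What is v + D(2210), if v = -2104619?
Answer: -10522469/5 ≈ -2.1045e+6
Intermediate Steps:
D(q) = 626/5 (D(q) = -(-792 + 166)/5 = -1/5*(-626) = 626/5)
v + D(2210) = -2104619 + 626/5 = -10522469/5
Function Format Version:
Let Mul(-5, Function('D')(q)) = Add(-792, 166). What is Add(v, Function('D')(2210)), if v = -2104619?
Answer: Rational(-10522469, 5) ≈ -2.1045e+6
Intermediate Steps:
Function('D')(q) = Rational(626, 5) (Function('D')(q) = Mul(Rational(-1, 5), Add(-792, 166)) = Mul(Rational(-1, 5), -626) = Rational(626, 5))
Add(v, Function('D')(2210)) = Add(-2104619, Rational(626, 5)) = Rational(-10522469, 5)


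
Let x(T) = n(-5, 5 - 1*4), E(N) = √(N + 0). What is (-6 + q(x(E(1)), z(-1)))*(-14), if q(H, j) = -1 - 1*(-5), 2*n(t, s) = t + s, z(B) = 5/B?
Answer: 28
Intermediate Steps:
E(N) = √N
z(B) = 5/B
n(t, s) = s/2 + t/2 (n(t, s) = (t + s)/2 = (s + t)/2 = s/2 + t/2)
x(T) = -2 (x(T) = (5 - 1*4)/2 + (½)*(-5) = (5 - 4)/2 - 5/2 = (½)*1 - 5/2 = ½ - 5/2 = -2)
q(H, j) = 4 (q(H, j) = -1 + 5 = 4)
(-6 + q(x(E(1)), z(-1)))*(-14) = (-6 + 4)*(-14) = -2*(-14) = 28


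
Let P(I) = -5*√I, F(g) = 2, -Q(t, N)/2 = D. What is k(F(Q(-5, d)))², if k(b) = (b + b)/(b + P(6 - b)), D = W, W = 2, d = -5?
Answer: ¼ ≈ 0.25000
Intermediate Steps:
D = 2
Q(t, N) = -4 (Q(t, N) = -2*2 = -4)
k(b) = 2*b/(b - 5*√(6 - b)) (k(b) = (b + b)/(b - 5*√(6 - b)) = (2*b)/(b - 5*√(6 - b)) = 2*b/(b - 5*√(6 - b)))
k(F(Q(-5, d)))² = (2*2/(2 - 5*√(6 - 1*2)))² = (2*2/(2 - 5*√(6 - 2)))² = (2*2/(2 - 5*√4))² = (2*2/(2 - 5*2))² = (2*2/(2 - 10))² = (2*2/(-8))² = (2*2*(-⅛))² = (-½)² = ¼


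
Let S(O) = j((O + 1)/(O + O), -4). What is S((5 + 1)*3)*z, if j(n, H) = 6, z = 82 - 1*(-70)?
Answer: 912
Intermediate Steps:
z = 152 (z = 82 + 70 = 152)
S(O) = 6
S((5 + 1)*3)*z = 6*152 = 912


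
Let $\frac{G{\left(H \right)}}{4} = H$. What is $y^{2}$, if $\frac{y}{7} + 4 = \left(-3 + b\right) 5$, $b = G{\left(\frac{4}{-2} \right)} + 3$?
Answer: $94864$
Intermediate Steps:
$G{\left(H \right)} = 4 H$
$b = -5$ ($b = 4 \frac{4}{-2} + 3 = 4 \cdot 4 \left(- \frac{1}{2}\right) + 3 = 4 \left(-2\right) + 3 = -8 + 3 = -5$)
$y = -308$ ($y = -28 + 7 \left(-3 - 5\right) 5 = -28 + 7 \left(\left(-8\right) 5\right) = -28 + 7 \left(-40\right) = -28 - 280 = -308$)
$y^{2} = \left(-308\right)^{2} = 94864$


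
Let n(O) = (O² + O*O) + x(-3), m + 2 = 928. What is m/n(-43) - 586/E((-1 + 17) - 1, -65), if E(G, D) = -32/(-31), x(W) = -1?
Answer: -33565035/59152 ≈ -567.44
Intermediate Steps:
m = 926 (m = -2 + 928 = 926)
n(O) = -1 + 2*O² (n(O) = (O² + O*O) - 1 = (O² + O²) - 1 = 2*O² - 1 = -1 + 2*O²)
E(G, D) = 32/31 (E(G, D) = -32*(-1/31) = 32/31)
m/n(-43) - 586/E((-1 + 17) - 1, -65) = 926/(-1 + 2*(-43)²) - 586/32/31 = 926/(-1 + 2*1849) - 586*31/32 = 926/(-1 + 3698) - 9083/16 = 926/3697 - 9083/16 = -33565035/59152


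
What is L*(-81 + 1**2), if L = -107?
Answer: 8560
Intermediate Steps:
L*(-81 + 1**2) = -107*(-81 + 1**2) = -107*(-81 + 1) = -107*(-80) = 8560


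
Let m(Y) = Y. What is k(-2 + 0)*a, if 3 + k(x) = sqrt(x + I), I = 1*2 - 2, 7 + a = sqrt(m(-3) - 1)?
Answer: (3 - I*sqrt(2))*(7 - 2*I) ≈ 18.172 - 15.899*I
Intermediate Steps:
a = -7 + 2*I (a = -7 + sqrt(-3 - 1) = -7 + sqrt(-4) = -7 + 2*I ≈ -7.0 + 2.0*I)
I = 0 (I = 2 - 2 = 0)
k(x) = -3 + sqrt(x) (k(x) = -3 + sqrt(x + 0) = -3 + sqrt(x))
k(-2 + 0)*a = (-3 + sqrt(-2 + 0))*(-7 + 2*I) = (-3 + sqrt(-2))*(-7 + 2*I) = (-3 + I*sqrt(2))*(-7 + 2*I) = (-7 + 2*I)*(-3 + I*sqrt(2))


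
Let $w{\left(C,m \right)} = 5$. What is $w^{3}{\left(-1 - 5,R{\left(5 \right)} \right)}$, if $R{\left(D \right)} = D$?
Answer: $125$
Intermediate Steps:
$w^{3}{\left(-1 - 5,R{\left(5 \right)} \right)} = 5^{3} = 125$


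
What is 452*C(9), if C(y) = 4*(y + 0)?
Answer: 16272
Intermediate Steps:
C(y) = 4*y
452*C(9) = 452*(4*9) = 452*36 = 16272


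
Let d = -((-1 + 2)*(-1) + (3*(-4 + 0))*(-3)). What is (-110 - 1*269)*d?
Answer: 13265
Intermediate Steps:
d = -35 (d = -(1*(-1) + (3*(-4))*(-3)) = -(-1 - 12*(-3)) = -(-1 + 36) = -1*35 = -35)
(-110 - 1*269)*d = (-110 - 1*269)*(-35) = (-110 - 269)*(-35) = -379*(-35) = 13265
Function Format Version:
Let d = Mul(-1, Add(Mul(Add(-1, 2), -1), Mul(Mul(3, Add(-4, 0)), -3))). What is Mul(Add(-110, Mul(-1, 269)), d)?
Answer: 13265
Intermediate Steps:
d = -35 (d = Mul(-1, Add(Mul(1, -1), Mul(Mul(3, -4), -3))) = Mul(-1, Add(-1, Mul(-12, -3))) = Mul(-1, Add(-1, 36)) = Mul(-1, 35) = -35)
Mul(Add(-110, Mul(-1, 269)), d) = Mul(Add(-110, Mul(-1, 269)), -35) = Mul(Add(-110, -269), -35) = Mul(-379, -35) = 13265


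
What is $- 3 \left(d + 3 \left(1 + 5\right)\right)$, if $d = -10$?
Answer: $-24$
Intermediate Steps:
$- 3 \left(d + 3 \left(1 + 5\right)\right) = - 3 \left(-10 + 3 \left(1 + 5\right)\right) = - 3 \left(-10 + 3 \cdot 6\right) = - 3 \left(-10 + 18\right) = \left(-3\right) 8 = -24$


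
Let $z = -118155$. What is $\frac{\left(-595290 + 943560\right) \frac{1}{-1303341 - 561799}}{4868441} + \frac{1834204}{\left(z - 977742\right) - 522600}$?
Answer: $- \frac{1665516725150064515}{1469647722867654978} \approx -1.1333$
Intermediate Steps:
$\frac{\left(-595290 + 943560\right) \frac{1}{-1303341 - 561799}}{4868441} + \frac{1834204}{\left(z - 977742\right) - 522600} = \frac{\left(-595290 + 943560\right) \frac{1}{-1303341 - 561799}}{4868441} + \frac{1834204}{\left(-118155 - 977742\right) - 522600} = \frac{348270}{-1865140} \cdot \frac{1}{4868441} + \frac{1834204}{-1095897 - 522600} = 348270 \left(- \frac{1}{1865140}\right) \frac{1}{4868441} + \frac{1834204}{-1618497} = \left(- \frac{34827}{186514}\right) \frac{1}{4868441} + 1834204 \left(- \frac{1}{1618497}\right) = - \frac{34827}{908032404674} - \frac{1834204}{1618497} = - \frac{1665516725150064515}{1469647722867654978}$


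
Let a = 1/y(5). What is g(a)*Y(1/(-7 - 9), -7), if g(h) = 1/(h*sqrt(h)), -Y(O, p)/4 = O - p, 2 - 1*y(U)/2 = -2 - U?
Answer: -2997*sqrt(2)/2 ≈ -2119.2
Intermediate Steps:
y(U) = 8 + 2*U (y(U) = 4 - 2*(-2 - U) = 4 + (4 + 2*U) = 8 + 2*U)
a = 1/18 (a = 1/(8 + 2*5) = 1/(8 + 10) = 1/18 ≈ 0.055556)
Y(O, p) = -4*O + 4*p (Y(O, p) = -4*(O - p) = -4*O + 4*p)
g(h) = h**(-3/2) (g(h) = 1/(h**(3/2)) = h**(-3/2))
g(a)*Y(1/(-7 - 9), -7) = (-4/(-7 - 9) + 4*(-7))/18**(-3/2) = (54*sqrt(2))*(-4/(-16) - 28) = (54*sqrt(2))*(-4*(-1/16) - 28) = (54*sqrt(2))*(1/4 - 28) = (54*sqrt(2))*(-111/4) = -2997*sqrt(2)/2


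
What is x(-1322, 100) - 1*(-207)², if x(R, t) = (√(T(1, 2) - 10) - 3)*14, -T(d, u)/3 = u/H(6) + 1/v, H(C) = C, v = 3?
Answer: -42891 + 28*I*√3 ≈ -42891.0 + 48.497*I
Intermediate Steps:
T(d, u) = -1 - u/2 (T(d, u) = -3*(u/6 + 1/3) = -3*(u*(⅙) + 1*(⅓)) = -3*(u/6 + ⅓) = -3*(⅓ + u/6) = -1 - u/2)
x(R, t) = -42 + 28*I*√3 (x(R, t) = (√((-1 - ½*2) - 10) - 3)*14 = (√((-1 - 1) - 10) - 3)*14 = (√(-2 - 10) - 3)*14 = (√(-12) - 3)*14 = (2*I*√3 - 3)*14 = (-3 + 2*I*√3)*14 = -42 + 28*I*√3)
x(-1322, 100) - 1*(-207)² = (-42 + 28*I*√3) - 1*(-207)² = (-42 + 28*I*√3) - 1*42849 = (-42 + 28*I*√3) - 42849 = -42891 + 28*I*√3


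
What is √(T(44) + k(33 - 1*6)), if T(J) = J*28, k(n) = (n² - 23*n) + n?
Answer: √1367 ≈ 36.973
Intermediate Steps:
k(n) = n² - 22*n
T(J) = 28*J
√(T(44) + k(33 - 1*6)) = √(28*44 + (33 - 1*6)*(-22 + (33 - 1*6))) = √(1232 + (33 - 6)*(-22 + (33 - 6))) = √(1232 + 27*(-22 + 27)) = √(1232 + 27*5) = √(1232 + 135) = √1367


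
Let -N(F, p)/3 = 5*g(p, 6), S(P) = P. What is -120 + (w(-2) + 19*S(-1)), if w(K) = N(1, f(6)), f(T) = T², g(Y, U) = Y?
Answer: -679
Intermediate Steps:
N(F, p) = -15*p
w(K) = -540 (w(K) = -15*6² = -15*36 = -540)
-120 + (w(-2) + 19*S(-1)) = -120 + (-540 + 19*(-1)) = -120 + (-540 - 19) = -120 - 559 = -679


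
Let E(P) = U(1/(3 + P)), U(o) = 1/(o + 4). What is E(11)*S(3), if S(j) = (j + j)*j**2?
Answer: 252/19 ≈ 13.263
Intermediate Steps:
U(o) = 1/(4 + o)
E(P) = 1/(4 + 1/(3 + P))
S(j) = 2*j**3 (S(j) = (2*j)*j**2 = 2*j**3)
E(11)*S(3) = ((3 + 11)/(13 + 4*11))*(2*3**3) = (14/(13 + 44))*(2*27) = (14/57)*54 = 252/19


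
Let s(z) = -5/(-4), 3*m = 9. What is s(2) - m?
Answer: -7/4 ≈ -1.7500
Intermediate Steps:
m = 3 (m = (⅓)*9 = 3)
s(z) = 5/4 (s(z) = -5*(-¼) = 5/4)
s(2) - m = 5/4 - 1*3 = 5/4 - 3 = -7/4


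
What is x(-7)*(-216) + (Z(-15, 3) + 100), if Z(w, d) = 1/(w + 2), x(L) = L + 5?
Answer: 6915/13 ≈ 531.92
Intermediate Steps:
x(L) = 5 + L
Z(w, d) = 1/(2 + w)
x(-7)*(-216) + (Z(-15, 3) + 100) = (5 - 7)*(-216) + (1/(2 - 15) + 100) = -2*(-216) + (1/(-13) + 100) = 432 + (-1/13 + 100) = 432 + 1299/13 = 6915/13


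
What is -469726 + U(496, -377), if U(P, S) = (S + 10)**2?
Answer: -335037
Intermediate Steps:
U(P, S) = (10 + S)**2
-469726 + U(496, -377) = -469726 + (10 - 377)**2 = -469726 + (-367)**2 = -469726 + 134689 = -335037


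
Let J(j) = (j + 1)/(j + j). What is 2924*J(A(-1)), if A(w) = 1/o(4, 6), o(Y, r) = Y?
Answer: 7310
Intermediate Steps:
A(w) = ¼ (A(w) = 1/4 = ¼)
J(j) = (1 + j)/(2*j) (J(j) = (1 + j)/((2*j)) = (1 + j)*(1/(2*j)) = (1 + j)/(2*j))
2924*J(A(-1)) = 2924*((1 + ¼)/(2*(¼))) = 2924*((½)*4*(5/4)) = 2924*(5/2) = 7310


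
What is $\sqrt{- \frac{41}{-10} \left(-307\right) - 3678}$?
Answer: $\frac{i \sqrt{493670}}{10} \approx 70.262 i$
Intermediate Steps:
$\sqrt{- \frac{41}{-10} \left(-307\right) - 3678} = \sqrt{\left(-41\right) \left(- \frac{1}{10}\right) \left(-307\right) - 3678} = \sqrt{\frac{41}{10} \left(-307\right) - 3678} = \sqrt{- \frac{12587}{10} - 3678} = \sqrt{- \frac{49367}{10}} = \frac{i \sqrt{493670}}{10}$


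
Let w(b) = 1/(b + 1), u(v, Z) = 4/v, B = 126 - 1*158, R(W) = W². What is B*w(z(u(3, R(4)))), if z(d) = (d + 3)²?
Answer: -144/89 ≈ -1.6180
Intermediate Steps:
B = -32 (B = 126 - 158 = -32)
z(d) = (3 + d)²
w(b) = 1/(1 + b)
B*w(z(u(3, R(4)))) = -32/(1 + (3 + 4/3)²) = -32/(1 + (13/3)²) = -32/(1 + 169/9) = -32/178/9 = -32*9/178 = -144/89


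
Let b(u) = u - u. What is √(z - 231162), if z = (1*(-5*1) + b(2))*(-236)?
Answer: I*√229982 ≈ 479.56*I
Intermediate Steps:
b(u) = 0
z = 1180 (z = (1*(-5*1) + 0)*(-236) = (1*(-5) + 0)*(-236) = (-5 + 0)*(-236) = -5*(-236) = 1180)
√(z - 231162) = √(1180 - 231162) = √(-229982) = I*√229982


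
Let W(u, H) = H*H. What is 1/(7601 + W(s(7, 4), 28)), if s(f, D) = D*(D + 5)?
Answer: 1/8385 ≈ 0.00011926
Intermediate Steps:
s(f, D) = D*(5 + D)
W(u, H) = H²
1/(7601 + W(s(7, 4), 28)) = 1/(7601 + 28²) = 1/(7601 + 784) = 1/8385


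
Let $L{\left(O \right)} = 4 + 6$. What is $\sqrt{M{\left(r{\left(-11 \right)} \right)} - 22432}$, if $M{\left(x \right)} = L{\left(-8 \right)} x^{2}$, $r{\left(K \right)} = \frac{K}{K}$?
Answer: $i \sqrt{22422} \approx 149.74 i$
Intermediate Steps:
$r{\left(K \right)} = 1$
$L{\left(O \right)} = 10$
$M{\left(x \right)} = 10 x^{2}$
$\sqrt{M{\left(r{\left(-11 \right)} \right)} - 22432} = \sqrt{10 \cdot 1^{2} - 22432} = \sqrt{10 \cdot 1 - 22432} = \sqrt{10 - 22432} = \sqrt{-22422} = i \sqrt{22422}$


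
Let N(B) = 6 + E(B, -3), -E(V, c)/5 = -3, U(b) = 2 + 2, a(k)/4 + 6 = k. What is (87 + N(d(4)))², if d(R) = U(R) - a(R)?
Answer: 11664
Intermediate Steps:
a(k) = -24 + 4*k
U(b) = 4
E(V, c) = 15 (E(V, c) = -5*(-3) = 15)
d(R) = 28 - 4*R (d(R) = 4 - (-24 + 4*R) = 4 + (24 - 4*R) = 28 - 4*R)
N(B) = 21 (N(B) = 6 + 15 = 21)
(87 + N(d(4)))² = (87 + 21)² = 108² = 11664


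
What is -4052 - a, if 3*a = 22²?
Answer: -12640/3 ≈ -4213.3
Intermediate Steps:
a = 484/3 (a = (⅓)*22² = (⅓)*484 = 484/3 ≈ 161.33)
-4052 - a = -4052 - 1*484/3 = -4052 - 484/3 = -12640/3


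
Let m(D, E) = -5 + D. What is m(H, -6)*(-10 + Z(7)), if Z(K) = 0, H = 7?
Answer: -20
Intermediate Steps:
m(H, -6)*(-10 + Z(7)) = (-5 + 7)*(-10 + 0) = 2*(-10) = -20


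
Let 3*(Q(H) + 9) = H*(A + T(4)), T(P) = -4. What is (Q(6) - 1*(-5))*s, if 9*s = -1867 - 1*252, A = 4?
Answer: 8476/9 ≈ 941.78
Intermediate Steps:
Q(H) = -9 (Q(H) = -9 + (H*(4 - 4))/3 = -9 + (H*0)/3 = -9 + (1/3)*0 = -9 + 0 = -9)
s = -2119/9 (s = (-1867 - 1*252)/9 = (-1867 - 252)/9 = (1/9)*(-2119) = -2119/9 ≈ -235.44)
(Q(6) - 1*(-5))*s = (-9 - 1*(-5))*(-2119/9) = (-9 + 5)*(-2119/9) = -4*(-2119/9) = 8476/9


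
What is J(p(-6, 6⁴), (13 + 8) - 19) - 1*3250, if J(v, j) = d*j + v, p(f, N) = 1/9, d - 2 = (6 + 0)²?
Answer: -28565/9 ≈ -3173.9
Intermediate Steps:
d = 38 (d = 2 + (6 + 0)² = 2 + 6² = 2 + 36 = 38)
p(f, N) = ⅑
J(v, j) = v + 38*j (J(v, j) = 38*j + v = v + 38*j)
J(p(-6, 6⁴), (13 + 8) - 19) - 1*3250 = (⅑ + 38*((13 + 8) - 19)) - 1*3250 = (⅑ + 38*(21 - 19)) - 3250 = (⅑ + 38*2) - 3250 = (⅑ + 76) - 3250 = 685/9 - 3250 = -28565/9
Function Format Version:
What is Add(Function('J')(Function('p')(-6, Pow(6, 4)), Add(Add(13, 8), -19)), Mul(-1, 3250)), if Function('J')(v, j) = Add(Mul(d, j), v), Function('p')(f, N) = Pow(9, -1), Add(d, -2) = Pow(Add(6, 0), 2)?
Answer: Rational(-28565, 9) ≈ -3173.9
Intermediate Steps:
d = 38 (d = Add(2, Pow(Add(6, 0), 2)) = Add(2, Pow(6, 2)) = Add(2, 36) = 38)
Function('p')(f, N) = Rational(1, 9)
Function('J')(v, j) = Add(v, Mul(38, j)) (Function('J')(v, j) = Add(Mul(38, j), v) = Add(v, Mul(38, j)))
Add(Function('J')(Function('p')(-6, Pow(6, 4)), Add(Add(13, 8), -19)), Mul(-1, 3250)) = Add(Add(Rational(1, 9), Mul(38, Add(Add(13, 8), -19))), Mul(-1, 3250)) = Add(Add(Rational(1, 9), Mul(38, Add(21, -19))), -3250) = Add(Add(Rational(1, 9), Mul(38, 2)), -3250) = Add(Add(Rational(1, 9), 76), -3250) = Add(Rational(685, 9), -3250) = Rational(-28565, 9)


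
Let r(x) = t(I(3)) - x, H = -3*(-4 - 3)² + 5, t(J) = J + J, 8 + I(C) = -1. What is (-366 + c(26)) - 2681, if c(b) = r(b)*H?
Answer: 3201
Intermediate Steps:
I(C) = -9 (I(C) = -8 - 1 = -9)
t(J) = 2*J
H = -142 (H = -3*(-7)² + 5 = -3*49 + 5 = -147 + 5 = -142)
r(x) = -18 - x (r(x) = 2*(-9) - x = -18 - x)
c(b) = 2556 + 142*b (c(b) = (-18 - b)*(-142) = 2556 + 142*b)
(-366 + c(26)) - 2681 = (-366 + (2556 + 142*26)) - 2681 = (-366 + (2556 + 3692)) - 2681 = (-366 + 6248) - 2681 = 5882 - 2681 = 3201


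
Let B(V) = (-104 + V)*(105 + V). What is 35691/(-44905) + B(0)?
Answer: -490398291/44905 ≈ -10921.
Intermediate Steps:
35691/(-44905) + B(0) = 35691/(-44905) + (-10920 + 0 + 0**2) = 35691*(-1/44905) + (-10920 + 0 + 0) = -35691/44905 - 10920 = -490398291/44905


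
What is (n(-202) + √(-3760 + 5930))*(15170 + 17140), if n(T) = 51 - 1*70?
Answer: -613890 + 32310*√2170 ≈ 8.9122e+5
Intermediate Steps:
n(T) = -19 (n(T) = 51 - 70 = -19)
(n(-202) + √(-3760 + 5930))*(15170 + 17140) = (-19 + √(-3760 + 5930))*(15170 + 17140) = (-19 + √2170)*32310 = -613890 + 32310*√2170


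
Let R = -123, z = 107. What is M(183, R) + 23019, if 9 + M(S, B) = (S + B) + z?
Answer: 23177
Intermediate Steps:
M(S, B) = 98 + B + S (M(S, B) = -9 + ((S + B) + 107) = -9 + ((B + S) + 107) = -9 + (107 + B + S) = 98 + B + S)
M(183, R) + 23019 = (98 - 123 + 183) + 23019 = 158 + 23019 = 23177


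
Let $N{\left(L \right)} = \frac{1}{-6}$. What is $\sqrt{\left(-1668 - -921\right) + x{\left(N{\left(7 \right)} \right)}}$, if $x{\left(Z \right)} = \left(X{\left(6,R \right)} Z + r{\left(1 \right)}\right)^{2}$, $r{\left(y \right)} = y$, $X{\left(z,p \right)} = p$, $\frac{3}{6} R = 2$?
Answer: $\frac{i \sqrt{6722}}{3} \approx 27.329 i$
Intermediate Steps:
$R = 4$ ($R = 2 \cdot 2 = 4$)
$N{\left(L \right)} = - \frac{1}{6}$
$x{\left(Z \right)} = \left(1 + 4 Z\right)^{2}$ ($x{\left(Z \right)} = \left(4 Z + 1\right)^{2} = \left(1 + 4 Z\right)^{2}$)
$\sqrt{\left(-1668 - -921\right) + x{\left(N{\left(7 \right)} \right)}} = \sqrt{\left(-1668 - -921\right) + \left(1 + 4 \left(- \frac{1}{6}\right)\right)^{2}} = \sqrt{\left(-1668 + 921\right) + \left(1 - \frac{2}{3}\right)^{2}} = \sqrt{-747 + \left(\frac{1}{3}\right)^{2}} = \sqrt{-747 + \frac{1}{9}} = \sqrt{- \frac{6722}{9}} = \frac{i \sqrt{6722}}{3}$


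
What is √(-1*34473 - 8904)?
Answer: I*√43377 ≈ 208.27*I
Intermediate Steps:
√(-1*34473 - 8904) = √(-34473 - 8904) = √(-43377) = I*√43377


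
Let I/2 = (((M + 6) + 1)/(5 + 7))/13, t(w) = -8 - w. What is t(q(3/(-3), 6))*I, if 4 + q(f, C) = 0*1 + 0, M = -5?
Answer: -4/39 ≈ -0.10256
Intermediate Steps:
q(f, C) = -4 (q(f, C) = -4 + (0*1 + 0) = -4 + (0 + 0) = -4 + 0 = -4)
I = 1/39 (I = 2*((((-5 + 6) + 1)/(5 + 7))/13) = 2*(((1 + 1)/12)*(1/13)) = 2*((2*(1/12))*(1/13)) = 2*((⅙)*(1/13)) = 2*(1/78) = 1/39 ≈ 0.025641)
t(q(3/(-3), 6))*I = (-8 - 1*(-4))*(1/39) = (-8 + 4)*(1/39) = -4*1/39 = -4/39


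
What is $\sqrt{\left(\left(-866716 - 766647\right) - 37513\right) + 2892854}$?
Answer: $\sqrt{1221978} \approx 1105.4$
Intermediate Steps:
$\sqrt{\left(\left(-866716 - 766647\right) - 37513\right) + 2892854} = \sqrt{\left(-1633363 - 37513\right) + 2892854} = \sqrt{-1670876 + 2892854} = \sqrt{1221978}$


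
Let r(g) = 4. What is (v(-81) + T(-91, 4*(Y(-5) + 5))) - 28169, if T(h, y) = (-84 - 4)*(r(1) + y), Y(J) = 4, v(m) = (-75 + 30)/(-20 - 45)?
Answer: -411948/13 ≈ -31688.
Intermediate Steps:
v(m) = 9/13 (v(m) = -45/(-65) = -45*(-1/65) = 9/13)
T(h, y) = -352 - 88*y (T(h, y) = (-84 - 4)*(4 + y) = -88*(4 + y) = -352 - 88*y)
(v(-81) + T(-91, 4*(Y(-5) + 5))) - 28169 = (9/13 + (-352 - 352*(4 + 5))) - 28169 = (9/13 + (-352 - 352*9)) - 28169 = (9/13 + (-352 - 88*36)) - 28169 = (9/13 + (-352 - 3168)) - 28169 = (9/13 - 3520) - 28169 = -45751/13 - 28169 = -411948/13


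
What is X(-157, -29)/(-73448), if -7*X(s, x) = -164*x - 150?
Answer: 329/36724 ≈ 0.0089587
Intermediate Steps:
X(s, x) = 150/7 + 164*x/7 (X(s, x) = -(-164*x - 150)/7 = -(-150 - 164*x)/7 = 150/7 + 164*x/7)
X(-157, -29)/(-73448) = (150/7 + (164/7)*(-29))/(-73448) = (150/7 - 4756/7)*(-1/73448) = -658*(-1/73448) = 329/36724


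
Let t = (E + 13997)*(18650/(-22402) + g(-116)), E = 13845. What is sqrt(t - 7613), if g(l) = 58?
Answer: sqrt(198737978415773)/11201 ≈ 1258.6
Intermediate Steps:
t = 17828151386/11201 (t = (13845 + 13997)*(18650/(-22402) + 58) = 27842*(18650*(-1/22402) + 58) = 27842*(-9325/11201 + 58) = 27842*(640333/11201) = 17828151386/11201 ≈ 1.5917e+6)
sqrt(t - 7613) = sqrt(17828151386/11201 - 7613) = sqrt(17742878173/11201) = sqrt(198737978415773)/11201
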